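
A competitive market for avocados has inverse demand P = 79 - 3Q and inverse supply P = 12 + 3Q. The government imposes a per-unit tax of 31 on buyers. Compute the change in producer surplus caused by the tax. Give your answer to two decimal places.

-133.04

Pre-tax equilibrium: 79 - 3Q = 12 + 3Q gives Q* = 11.1667, P* = 45.5.
A tax on buyers shifts demand down by 31: (79 - 31) - 3Q = 12 + 3Q, so Q_t = 6. Buyers pay P_b = 61; sellers receive P_s = P_b - 31 = 30.
PS falls from (1/2)(11.1667)(33.5) = 187.0417 to (1/2)(6)(18) = 54, a change of -133.0417.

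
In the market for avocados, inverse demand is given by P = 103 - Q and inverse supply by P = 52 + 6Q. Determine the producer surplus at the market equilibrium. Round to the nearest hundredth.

159.24

Setting demand equal to supply, 51 = 7Q, so Q* = 7.2857 and P* = 95.7143.
PS is the area between P* and the supply curve from 0 to Q*: (1/2)(7.2857)(43.7143) = 159.2449.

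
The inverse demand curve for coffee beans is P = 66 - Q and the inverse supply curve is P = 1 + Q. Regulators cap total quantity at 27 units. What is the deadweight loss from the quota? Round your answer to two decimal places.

Unrestricted equilibrium: Q* = (66 - 1)/(1 + 1) = 32.5.
At Q = 27 the demand price is 66 - (27) = 39 and the supply price is 1 + (27) = 28.
Deadweight loss is the triangle between the curves from 27 to 32.5: (1/2)(39 - 28)(32.5 - 27) = 30.25.

30.25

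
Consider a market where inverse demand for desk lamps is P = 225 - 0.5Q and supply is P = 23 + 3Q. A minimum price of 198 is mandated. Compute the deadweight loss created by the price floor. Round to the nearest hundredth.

Without the control, 225 - 0.5Q = 23 + 3Q so Q* = 57.7143 and P* = 196.1429.
At the floor price 198, quantity demanded is (225 - 198)/0.5 = 54; demand is the short side, so Q = 54 trades at P = 198.
At Q = 54 the demand price is 198 and the supply price is 185. Deadweight loss is the triangle between the curves from 54 to 57.7143: (1/2)(198 - 185)(57.7143 - 54) = 24.1429.

24.14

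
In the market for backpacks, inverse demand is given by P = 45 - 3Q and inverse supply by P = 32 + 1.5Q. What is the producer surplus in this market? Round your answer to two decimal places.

Set 45 - 3Q = 32 + 1.5Q, which gives 13 = 4.5Q, so Q* = 2.8889 and P* = 45 - 3(2.8889) = 36.3333.
Producer surplus is the triangle above supply below P*: (1/2)(2.8889)(36.3333 - 32) = (1/2)(2.8889)(4.3333) = 6.2593.

6.26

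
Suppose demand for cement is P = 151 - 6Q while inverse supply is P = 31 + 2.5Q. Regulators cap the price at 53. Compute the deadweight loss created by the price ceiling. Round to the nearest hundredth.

120.18

Free-market equilibrium: 151 - 6Q = 31 + 2.5Q gives Q* = 14.1176, P* = 66.2941.
At the ceiling price 53, quantity supplied is (53 - 31)/2.5 = 8.8; supply is the short side, so Q = 8.8 trades at P = 53.
The lost-trades triangle has base Q* - 8.8 = 5.3176 and height equal to the gap between the curves at Q = 8.8, which is 98.2 - 53 = 45.2. DWL = (1/2)(5.3176)(45.2) = 120.1788.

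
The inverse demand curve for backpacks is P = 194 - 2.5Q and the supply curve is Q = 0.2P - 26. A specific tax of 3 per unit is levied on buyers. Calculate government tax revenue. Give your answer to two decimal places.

Rewriting supply in inverse form: P = 130 + 5Q.
Pre-tax equilibrium: 194 - 2.5Q = 130 + 5Q gives Q* = 8.5333, P* = 172.6667.
With the tax, buyers' net willingness to pay falls by 3: (194 - 3) - 2.5Q = 130 + 5Q, so Q_t = 8.1333. Buyers pay P_b = 173.6667; sellers receive P_s = P_b - 3 = 170.6667.
Revenue is the tax times quantity traded: 3 x 8.1333 = 24.4.

24.40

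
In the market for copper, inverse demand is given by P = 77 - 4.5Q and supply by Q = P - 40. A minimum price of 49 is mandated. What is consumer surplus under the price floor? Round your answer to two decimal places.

87.11

Rewriting supply in inverse form: P = 40 + Q.
Without the control, 77 - 4.5Q = 40 + Q so Q* = 6.7273 and P* = 46.7273.
At P = 49, buyers demand (77 - 49)/4.5 = 6.2222 while sellers would supply more, so the quantity traded is 6.2222 at price 49.
CS is the triangle under demand above 49: (1/2)(6.2222)(77 - 49) = 87.1111.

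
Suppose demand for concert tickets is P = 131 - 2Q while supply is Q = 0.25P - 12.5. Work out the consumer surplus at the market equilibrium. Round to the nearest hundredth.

182.25

Rewriting supply in inverse form: P = 50 + 4Q.
Equilibrium: 131 - 2Q = 50 + 4Q, so Q* = 13.5 and P* = 104.
Consumer surplus is the triangle under demand above P*: (1/2)(13.5)(131 - 104) = (1/2)(13.5)(27) = 182.25.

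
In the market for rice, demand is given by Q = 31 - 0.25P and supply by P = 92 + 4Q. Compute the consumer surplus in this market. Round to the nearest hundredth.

32.00

Rewriting demand in inverse form: P = 124 - 4Q.
Equilibrium: 124 - 4Q = 92 + 4Q, so Q* = 4 and P* = 108.
The demand choke price is 124, so CS = (1/2)(Q*)(124 - P*) = (1/2)(4)(16) = 32.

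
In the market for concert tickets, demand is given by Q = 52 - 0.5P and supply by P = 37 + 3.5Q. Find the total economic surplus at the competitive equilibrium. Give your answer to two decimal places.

Rewriting demand in inverse form: P = 104 - 2Q.
Set 104 - 2Q = 37 + 3.5Q, which gives 67 = 5.5Q, so Q* = 12.1818 and P* = 104 - 2(12.1818) = 79.6364.
CS = (1/2)(12.1818)(24.3636) = 148.3967 and PS = (1/2)(12.1818)(42.6364) = 259.6942, so total surplus = 408.0909.

408.09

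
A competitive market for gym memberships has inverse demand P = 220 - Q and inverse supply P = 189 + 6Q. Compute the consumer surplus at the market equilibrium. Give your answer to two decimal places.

9.81

Equilibrium: 220 - Q = 189 + 6Q, so Q* = 4.4286 and P* = 215.5714.
CS is the area between the demand curve and P* from 0 to Q*: (1/2)(4.4286)(4.4286) = 9.8061.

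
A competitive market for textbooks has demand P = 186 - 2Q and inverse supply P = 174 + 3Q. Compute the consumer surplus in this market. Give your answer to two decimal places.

5.76

Equilibrium: 186 - 2Q = 174 + 3Q, so Q* = 2.4 and P* = 181.2.
The demand choke price is 186, so CS = (1/2)(Q*)(186 - P*) = (1/2)(2.4)(4.8) = 5.76.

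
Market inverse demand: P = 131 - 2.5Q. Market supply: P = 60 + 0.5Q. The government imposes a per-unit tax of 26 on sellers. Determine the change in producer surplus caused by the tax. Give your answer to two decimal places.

-83.78

Without the tax, 131 - 2.5Q = 60 + 0.5Q so Q* = 23.6667 and P* = 71.8333.
With the tax, sellers need 26 more per unit: 131 - 2.5Q = 60 + 0.5Q + 26, so Q_t = 15. Buyers pay P_b = 93.5; sellers receive P_s = P_b - 26 = 67.5.
Producers lose the trapezoid between P_s and P* out to Q_t plus the triangle from Q_t to Q*: change in PS = 56.25 - 140.0278 = -83.7778.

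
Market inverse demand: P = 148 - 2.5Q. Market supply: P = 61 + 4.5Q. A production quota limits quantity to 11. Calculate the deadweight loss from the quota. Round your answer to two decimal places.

Without the quota, 148 - 2.5Q = 61 + 4.5Q gives Q* = 12.4286.
At Q = 11 the demand price is 148 - 2.5(11) = 120.5 and the supply price is 61 + 4.5(11) = 110.5.
Deadweight loss is the triangle between the curves from 11 to 12.4286: (1/2)(120.5 - 110.5)(12.4286 - 11) = 7.1429.

7.14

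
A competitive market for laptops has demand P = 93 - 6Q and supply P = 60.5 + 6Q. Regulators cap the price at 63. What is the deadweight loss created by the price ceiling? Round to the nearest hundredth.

31.51

Without the control, 93 - 6Q = 60.5 + 6Q so Q* = 2.7083 and P* = 76.75.
At P = 63, sellers supply (63 - 60.5)/6 = 0.4167 while buyers want more, so the quantity traded is 0.4167 at price 63.
At Q = 0.4167 the demand price is 90.5 and the supply price is 63. Deadweight loss is the triangle between the curves from 0.4167 to 2.7083: (1/2)(90.5 - 63)(2.7083 - 0.4167) = 31.5104.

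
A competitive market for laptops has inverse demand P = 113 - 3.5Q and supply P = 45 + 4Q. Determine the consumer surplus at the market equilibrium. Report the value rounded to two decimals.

Equilibrium: 113 - 3.5Q = 45 + 4Q, so Q* = 9.0667 and P* = 81.2667.
The demand choke price is 113, so CS = (1/2)(Q*)(113 - P*) = (1/2)(9.0667)(31.7333) = 143.8578.

143.86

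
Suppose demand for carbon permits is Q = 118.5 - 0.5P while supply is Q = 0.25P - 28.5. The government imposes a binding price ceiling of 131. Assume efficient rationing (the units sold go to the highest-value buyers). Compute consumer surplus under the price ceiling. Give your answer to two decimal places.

432.44

Rewriting demand in inverse form: P = 237 - 2Q.
Rewriting supply in inverse form: P = 114 + 4Q.
Without the control, 237 - 2Q = 114 + 4Q so Q* = 20.5 and P* = 196.
At P = 131, sellers supply (131 - 114)/4 = 4.25 while buyers want more, so the quantity traded is 4.25 at price 131.
The demand price at Q = 4.25 is 228.5. CS is the trapezoid between demand and 131 over [0, 4.25]: (1/2)[(237 - 131) + (228.5 - 131)](4.25) = 432.4375.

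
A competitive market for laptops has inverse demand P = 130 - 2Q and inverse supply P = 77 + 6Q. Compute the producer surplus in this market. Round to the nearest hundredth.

Set 130 - 2Q = 77 + 6Q, which gives 53 = 8Q, so Q* = 6.625 and P* = 130 - 2(6.625) = 116.75.
PS is the area between P* and the supply curve from 0 to Q*: (1/2)(6.625)(39.75) = 131.6719.

131.67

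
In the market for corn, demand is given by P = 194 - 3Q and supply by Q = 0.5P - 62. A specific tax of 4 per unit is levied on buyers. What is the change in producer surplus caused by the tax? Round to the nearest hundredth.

-21.76

Rewriting supply in inverse form: P = 124 + 2Q.
Without the tax, 194 - 3Q = 124 + 2Q so Q* = 14 and P* = 152.
With the tax, buyers' net willingness to pay falls by 4: (194 - 4) - 3Q = 124 + 2Q, so Q_t = 13.2. Buyers pay P_b = 154.4; sellers receive P_s = P_b - 4 = 150.4.
PS falls from (1/2)(14)(28) = 196 to (1/2)(13.2)(26.4) = 174.24, a change of -21.76.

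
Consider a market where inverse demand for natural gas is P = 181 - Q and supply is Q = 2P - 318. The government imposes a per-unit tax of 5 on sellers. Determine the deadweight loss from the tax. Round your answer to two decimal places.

Rewriting supply in inverse form: P = 159 + 0.5Q.
Without the tax, 181 - Q = 159 + 0.5Q so Q* = 14.6667 and P* = 166.3333.
With the tax, sellers need 5 more per unit: 181 - Q = 159 + 0.5Q + 5, so Q_t = 11.3333. Buyers pay P_b = 169.6667; sellers receive P_s = P_b - 5 = 164.6667.
The welfare triangle lost has base Q* - Q_t = 3.3333 and height t = 5, so DWL = (1/2)(3.3333)(5) = 8.3333.

8.33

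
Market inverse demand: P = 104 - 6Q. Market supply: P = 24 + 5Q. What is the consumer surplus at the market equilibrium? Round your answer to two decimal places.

Setting demand equal to supply, 80 = 11Q, so Q* = 7.2727 and P* = 60.3636.
The demand choke price is 104, so CS = (1/2)(Q*)(104 - P*) = (1/2)(7.2727)(43.6364) = 158.6777.

158.68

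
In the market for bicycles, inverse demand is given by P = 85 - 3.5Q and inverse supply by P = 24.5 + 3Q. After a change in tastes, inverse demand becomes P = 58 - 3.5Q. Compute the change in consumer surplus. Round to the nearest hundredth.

-105.12

Initial equilibrium: Q_0 = 9.3077, P_0 = 52.4231; CS_0 = (1/2)(9.3077)(32.5769) = 151.608, PS_0 = (1/2)(9.3077)(27.9231) = 129.9497.
New equilibrium: 58 - 3.5Q = 24.5 + 3Q gives Q_1 = 5.1538, P_1 = 39.9615; CS_1 = 46.4837, PS_1 = 39.8432.
Change in consumer surplus = 46.4837 - 151.608 = -105.1243.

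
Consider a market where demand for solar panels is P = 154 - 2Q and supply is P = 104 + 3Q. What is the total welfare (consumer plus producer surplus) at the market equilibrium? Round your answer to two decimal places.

250.00

Setting demand equal to supply, 50 = 5Q, so Q* = 10 and P* = 134.
Total surplus is the full triangle between the curves from 0 to Q*: (1/2)(10)(154 - 104) = 250.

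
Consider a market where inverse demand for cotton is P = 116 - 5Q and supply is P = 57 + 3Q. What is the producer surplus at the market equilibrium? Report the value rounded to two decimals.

81.59

Setting demand equal to supply, 59 = 8Q, so Q* = 7.375 and P* = 79.125.
PS is the area between P* and the supply curve from 0 to Q*: (1/2)(7.375)(22.125) = 81.5859.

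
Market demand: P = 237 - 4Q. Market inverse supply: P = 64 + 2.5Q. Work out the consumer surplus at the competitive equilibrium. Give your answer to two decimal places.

Equilibrium: 237 - 4Q = 64 + 2.5Q, so Q* = 26.6154 and P* = 130.5385.
Consumer surplus is the triangle under demand above P*: (1/2)(26.6154)(237 - 130.5385) = (1/2)(26.6154)(106.4615) = 1416.7574.

1416.76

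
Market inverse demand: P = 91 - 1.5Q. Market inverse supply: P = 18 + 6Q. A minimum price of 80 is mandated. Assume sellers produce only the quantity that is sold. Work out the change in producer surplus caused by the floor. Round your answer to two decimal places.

Free-market equilibrium: 91 - 1.5Q = 18 + 6Q gives Q* = 9.7333, P* = 76.4.
At the floor price 80, quantity demanded is (91 - 80)/1.5 = 7.3333; demand is the short side, so Q = 7.3333 trades at P = 80.
PS goes from (1/2)(9.7333)(58.4) = 284.2133 to 293.3333 (computed as (80 - 18)(7.3333) - (1/2)(6)(7.3333)^2), a change of 9.12.

9.12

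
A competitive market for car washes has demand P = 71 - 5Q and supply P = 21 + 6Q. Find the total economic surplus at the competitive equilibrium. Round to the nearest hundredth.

Set 71 - 5Q = 21 + 6Q, which gives 50 = 11Q, so Q* = 4.5455 and P* = 71 - 5(4.5455) = 48.2727.
Total surplus is the full triangle between the curves from 0 to Q*: (1/2)(4.5455)(71 - 21) = 113.6364.

113.64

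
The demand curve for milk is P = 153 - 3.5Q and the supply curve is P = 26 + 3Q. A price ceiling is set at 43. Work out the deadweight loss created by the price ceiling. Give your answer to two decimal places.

Free-market equilibrium: 153 - 3.5Q = 26 + 3Q gives Q* = 19.5385, P* = 84.6154.
At the ceiling price 43, quantity supplied is (43 - 26)/3 = 5.6667; supply is the short side, so Q = 5.6667 trades at P = 43.
The lost-trades triangle has base Q* - 5.6667 = 13.8718 and height equal to the gap between the curves at Q = 5.6667, which is 133.1667 - 43 = 90.1667. DWL = (1/2)(13.8718)(90.1667) = 625.3868.

625.39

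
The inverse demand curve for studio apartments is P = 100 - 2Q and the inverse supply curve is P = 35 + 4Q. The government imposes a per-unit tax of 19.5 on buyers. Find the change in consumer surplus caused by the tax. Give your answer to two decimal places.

-59.85

Without the tax, 100 - 2Q = 35 + 4Q so Q* = 10.8333 and P* = 78.3333.
With the tax, buyers' net willingness to pay falls by 19.5: (100 - 19.5) - 2Q = 35 + 4Q, so Q_t = 7.5833. Buyers pay P_b = 84.8333; sellers receive P_s = P_b - 19.5 = 65.3333.
CS falls from (1/2)(10.8333)(21.6667) = 117.3611 to (1/2)(7.5833)(15.1667) = 57.5069, a change of -59.8542.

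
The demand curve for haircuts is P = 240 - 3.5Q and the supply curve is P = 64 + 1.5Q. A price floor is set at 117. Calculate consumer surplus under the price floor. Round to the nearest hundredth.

2161.29

Without the control, 240 - 3.5Q = 64 + 1.5Q so Q* = 35.2 and P* = 116.8.
At P = 117, buyers demand (240 - 117)/3.5 = 35.1429 while sellers would supply more, so the quantity traded is 35.1429 at price 117.
CS is the triangle under demand above 117: (1/2)(35.1429)(240 - 117) = 2161.2857.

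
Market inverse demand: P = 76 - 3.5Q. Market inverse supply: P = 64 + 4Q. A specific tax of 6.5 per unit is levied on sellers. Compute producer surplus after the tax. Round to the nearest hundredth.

1.08

Without the tax, 76 - 3.5Q = 64 + 4Q so Q* = 1.6 and P* = 70.4.
With the tax, sellers need 6.5 more per unit: 76 - 3.5Q = 64 + 4Q + 6.5, so Q_t = 0.7333. Buyers pay P_b = 73.4333; sellers receive P_s = P_b - 6.5 = 66.9333.
Producer surplus is the triangle above supply below P_s: (1/2)(0.7333)(66.9333 - 64) = 1.0756.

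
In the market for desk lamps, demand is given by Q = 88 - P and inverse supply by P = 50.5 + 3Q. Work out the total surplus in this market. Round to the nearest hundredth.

175.78

Rewriting demand in inverse form: P = 88 - Q.
Equilibrium: 88 - Q = 50.5 + 3Q, so Q* = 9.375 and P* = 78.625.
Total surplus is the full triangle between the curves from 0 to Q*: (1/2)(9.375)(88 - 50.5) = 175.7812.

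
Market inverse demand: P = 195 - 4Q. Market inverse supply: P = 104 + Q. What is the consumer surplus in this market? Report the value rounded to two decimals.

662.48

Setting demand equal to supply, 91 = 5Q, so Q* = 18.2 and P* = 122.2.
The demand choke price is 195, so CS = (1/2)(Q*)(195 - P*) = (1/2)(18.2)(72.8) = 662.48.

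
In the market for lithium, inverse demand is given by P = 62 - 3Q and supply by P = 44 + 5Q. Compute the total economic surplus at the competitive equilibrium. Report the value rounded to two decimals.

20.25

Equilibrium: 62 - 3Q = 44 + 5Q, so Q* = 2.25 and P* = 55.25.
Total surplus is the full triangle between the curves from 0 to Q*: (1/2)(2.25)(62 - 44) = 20.25.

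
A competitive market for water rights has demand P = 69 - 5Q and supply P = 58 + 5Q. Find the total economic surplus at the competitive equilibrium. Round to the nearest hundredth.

6.05

Equilibrium: 69 - 5Q = 58 + 5Q, so Q* = 1.1 and P* = 63.5.
CS = (1/2)(1.1)(5.5) = 3.025 and PS = (1/2)(1.1)(5.5) = 3.025, so total surplus = 6.05.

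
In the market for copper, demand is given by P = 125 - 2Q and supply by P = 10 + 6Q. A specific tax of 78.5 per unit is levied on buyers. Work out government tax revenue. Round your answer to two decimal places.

Pre-tax equilibrium: 125 - 2Q = 10 + 6Q gives Q* = 14.375, P* = 96.25.
A tax on buyers shifts demand down by 78.5: (125 - 78.5) - 2Q = 10 + 6Q, so Q_t = 4.5625. Buyers pay P_b = 115.875; sellers receive P_s = P_b - 78.5 = 37.375.
Tax revenue = t x Q_t = 78.5 x 4.5625 = 358.1562.

358.16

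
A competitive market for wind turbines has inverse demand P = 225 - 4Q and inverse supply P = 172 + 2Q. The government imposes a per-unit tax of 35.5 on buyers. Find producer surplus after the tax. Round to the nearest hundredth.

8.51

Pre-tax equilibrium: 225 - 4Q = 172 + 2Q gives Q* = 8.8333, P* = 189.6667.
With the tax, buyers' net willingness to pay falls by 35.5: (225 - 35.5) - 4Q = 172 + 2Q, so Q_t = 2.9167. Buyers pay P_b = 213.3333; sellers receive P_s = P_b - 35.5 = 177.8333.
PS = (1/2)(Q_t)(P_s - 172) = (1/2)(2.9167)(5.8333) = 8.5069.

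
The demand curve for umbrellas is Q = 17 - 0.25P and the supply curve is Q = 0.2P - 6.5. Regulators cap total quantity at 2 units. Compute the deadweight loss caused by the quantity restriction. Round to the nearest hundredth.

Rewriting demand in inverse form: P = 68 - 4Q.
Rewriting supply in inverse form: P = 32.5 + 5Q.
Unrestricted equilibrium: Q* = (68 - 32.5)/(4 + 5) = 3.9444.
At Q = 2 the demand price is 68 - 4(2) = 60 and the supply price is 32.5 + 5(2) = 42.5.
DWL = (1/2)(gap between curves at 2) x (Q* - 2) = (1/2)(17.5)(1.9444) = 17.0139.

17.01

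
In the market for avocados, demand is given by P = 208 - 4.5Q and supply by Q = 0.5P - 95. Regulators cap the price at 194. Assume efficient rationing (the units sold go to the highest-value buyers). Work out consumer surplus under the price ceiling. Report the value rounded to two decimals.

19.00

Rewriting supply in inverse form: P = 190 + 2Q.
Without the control, 208 - 4.5Q = 190 + 2Q so Q* = 2.7692 and P* = 195.5385.
At the ceiling price 194, quantity supplied is (194 - 190)/2 = 2; supply is the short side, so Q = 2 trades at P = 194.
The demand price at Q = 2 is 199. CS is the trapezoid between demand and 194 over [0, 2]: (1/2)[(208 - 194) + (199 - 194)](2) = 19.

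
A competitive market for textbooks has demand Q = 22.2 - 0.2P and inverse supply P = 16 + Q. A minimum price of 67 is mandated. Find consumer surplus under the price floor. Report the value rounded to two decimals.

193.60

Rewriting demand in inverse form: P = 111 - 5Q.
Without the control, 111 - 5Q = 16 + Q so Q* = 15.8333 and P* = 31.8333.
At P = 67, buyers demand (111 - 67)/5 = 8.8 while sellers would supply more, so the quantity traded is 8.8 at price 67.
CS is the triangle under demand above 67: (1/2)(8.8)(111 - 67) = 193.6.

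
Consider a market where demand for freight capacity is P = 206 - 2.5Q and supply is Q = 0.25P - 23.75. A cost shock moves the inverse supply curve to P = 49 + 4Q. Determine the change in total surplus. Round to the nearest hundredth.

948.31

Rewriting supply in inverse form: P = 95 + 4Q.
Initial equilibrium: Q_0 = 17.0769, P_0 = 163.3077; CS_0 = (1/2)(17.0769)(42.6923) = 364.5266, PS_0 = (1/2)(17.0769)(68.3077) = 583.2426.
New equilibrium: 206 - 2.5Q = 49 + 4Q gives Q_1 = 24.1538, P_1 = 145.6154; CS_1 = 729.2604, PS_1 = 1166.8166.
Change in total surplus = (729.2604 + 1166.8166) - (364.5266 + 583.2426) = 948.3077.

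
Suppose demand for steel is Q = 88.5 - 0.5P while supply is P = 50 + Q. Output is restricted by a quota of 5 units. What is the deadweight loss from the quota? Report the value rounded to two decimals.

Rewriting demand in inverse form: P = 177 - 2Q.
Unrestricted equilibrium: Q* = (177 - 50)/(2 + 1) = 42.3333.
At Q = 5 the demand price is 177 - 2(5) = 167 and the supply price is 50 + (5) = 55.
Deadweight loss is the triangle between the curves from 5 to 42.3333: (1/2)(167 - 55)(42.3333 - 5) = 2090.6667.

2090.67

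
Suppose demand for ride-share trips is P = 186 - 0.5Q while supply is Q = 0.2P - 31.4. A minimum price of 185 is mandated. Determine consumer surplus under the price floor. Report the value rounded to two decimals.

1.00

Rewriting supply in inverse form: P = 157 + 5Q.
Without the control, 186 - 0.5Q = 157 + 5Q so Q* = 5.2727 and P* = 183.3636.
At the floor price 185, quantity demanded is (186 - 185)/0.5 = 2; demand is the short side, so Q = 2 trades at P = 185.
CS is the triangle under demand above 185: (1/2)(2)(186 - 185) = 1.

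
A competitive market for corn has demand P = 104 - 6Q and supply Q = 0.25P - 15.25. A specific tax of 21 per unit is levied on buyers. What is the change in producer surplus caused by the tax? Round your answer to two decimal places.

-27.30

Rewriting supply in inverse form: P = 61 + 4Q.
Without the tax, 104 - 6Q = 61 + 4Q so Q* = 4.3 and P* = 78.2.
With the tax, buyers' net willingness to pay falls by 21: (104 - 21) - 6Q = 61 + 4Q, so Q_t = 2.2. Buyers pay P_b = 90.8; sellers receive P_s = P_b - 21 = 69.8.
PS falls from (1/2)(4.3)(17.2) = 36.98 to (1/2)(2.2)(8.8) = 9.68, a change of -27.3.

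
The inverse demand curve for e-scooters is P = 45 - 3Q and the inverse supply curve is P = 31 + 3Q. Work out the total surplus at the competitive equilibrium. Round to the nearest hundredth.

16.33

Equilibrium: 45 - 3Q = 31 + 3Q, so Q* = 2.3333 and P* = 38.
Total surplus is the full triangle between the curves from 0 to Q*: (1/2)(2.3333)(45 - 31) = 16.3333.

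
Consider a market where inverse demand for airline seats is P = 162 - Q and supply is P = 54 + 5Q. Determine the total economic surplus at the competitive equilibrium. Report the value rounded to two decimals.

972.00

Equilibrium: 162 - Q = 54 + 5Q, so Q* = 18 and P* = 144.
CS = (1/2)(18)(18) = 162 and PS = (1/2)(18)(90) = 810, so total surplus = 972.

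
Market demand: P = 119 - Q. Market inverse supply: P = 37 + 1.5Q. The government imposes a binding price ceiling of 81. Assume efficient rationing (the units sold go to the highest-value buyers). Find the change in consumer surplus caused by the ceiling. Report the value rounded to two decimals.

Free-market equilibrium: 119 - Q = 37 + 1.5Q gives Q* = 32.8, P* = 86.2.
At the ceiling price 81, quantity supplied is (81 - 37)/1.5 = 29.3333; supply is the short side, so Q = 29.3333 trades at P = 81.
CS goes from (1/2)(32.8)(32.8) = 537.92 to 684.4444 (computed as (119 - 81)(29.3333) - (1/2)(1)(29.3333)^2), a change of 146.5244.

146.52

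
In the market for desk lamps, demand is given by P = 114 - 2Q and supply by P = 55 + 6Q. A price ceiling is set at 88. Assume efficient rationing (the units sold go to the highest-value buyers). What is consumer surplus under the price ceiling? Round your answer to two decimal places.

112.75

Without the control, 114 - 2Q = 55 + 6Q so Q* = 7.375 and P* = 99.25.
At the ceiling price 88, quantity supplied is (88 - 55)/6 = 5.5; supply is the short side, so Q = 5.5 trades at P = 88.
The demand price at Q = 5.5 is 103. CS is the trapezoid between demand and 88 over [0, 5.5]: (1/2)[(114 - 88) + (103 - 88)](5.5) = 112.75.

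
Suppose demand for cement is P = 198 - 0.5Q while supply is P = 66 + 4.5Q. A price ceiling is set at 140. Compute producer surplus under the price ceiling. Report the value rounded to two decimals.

608.44

Without the control, 198 - 0.5Q = 66 + 4.5Q so Q* = 26.4 and P* = 184.8.
At the ceiling price 140, quantity supplied is (140 - 66)/4.5 = 16.4444; supply is the short side, so Q = 16.4444 trades at P = 140.
PS is the triangle above supply below 140: (1/2)(16.4444)(140 - 66) = 608.4444.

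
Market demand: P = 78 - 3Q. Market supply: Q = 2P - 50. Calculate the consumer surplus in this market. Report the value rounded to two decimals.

Rewriting supply in inverse form: P = 25 + 0.5Q.
Setting demand equal to supply, 53 = 3.5Q, so Q* = 15.1429 and P* = 32.5714.
Consumer surplus is the triangle under demand above P*: (1/2)(15.1429)(78 - 32.5714) = (1/2)(15.1429)(45.4286) = 343.9592.

343.96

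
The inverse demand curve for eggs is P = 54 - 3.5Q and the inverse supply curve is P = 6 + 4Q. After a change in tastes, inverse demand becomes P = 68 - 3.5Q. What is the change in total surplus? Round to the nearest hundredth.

102.67

Initial equilibrium: Q_0 = 6.4, P_0 = 31.6; CS_0 = (1/2)(6.4)(22.4) = 71.68, PS_0 = (1/2)(6.4)(25.6) = 81.92.
New equilibrium: 68 - 3.5Q = 6 + 4Q gives Q_1 = 8.2667, P_1 = 39.0667; CS_1 = 119.5911, PS_1 = 136.6756.
Change in total surplus = (119.5911 + 136.6756) - (71.68 + 81.92) = 102.6667.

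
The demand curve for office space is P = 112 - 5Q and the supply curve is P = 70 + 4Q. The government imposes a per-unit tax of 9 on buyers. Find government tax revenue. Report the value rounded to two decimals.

33.00

Without the tax, 112 - 5Q = 70 + 4Q so Q* = 4.6667 and P* = 88.6667.
With the tax, buyers' net willingness to pay falls by 9: (112 - 9) - 5Q = 70 + 4Q, so Q_t = 3.6667. Buyers pay P_b = 93.6667; sellers receive P_s = P_b - 9 = 84.6667.
Tax revenue = t x Q_t = 9 x 3.6667 = 33.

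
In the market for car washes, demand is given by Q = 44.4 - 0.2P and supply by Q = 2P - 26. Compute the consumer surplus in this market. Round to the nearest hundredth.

3610.00

Rewriting demand in inverse form: P = 222 - 5Q.
Rewriting supply in inverse form: P = 13 + 0.5Q.
Set 222 - 5Q = 13 + 0.5Q, which gives 209 = 5.5Q, so Q* = 38 and P* = 222 - 5(38) = 32.
CS is the area between the demand curve and P* from 0 to Q*: (1/2)(38)(190) = 3610.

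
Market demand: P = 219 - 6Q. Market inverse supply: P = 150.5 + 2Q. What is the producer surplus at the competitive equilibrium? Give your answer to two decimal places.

Set 219 - 6Q = 150.5 + 2Q, which gives 68.5 = 8Q, so Q* = 8.5625 and P* = 219 - 6(8.5625) = 167.625.
Producer surplus is the triangle above supply below P*: (1/2)(8.5625)(167.625 - 150.5) = (1/2)(8.5625)(17.125) = 73.3164.

73.32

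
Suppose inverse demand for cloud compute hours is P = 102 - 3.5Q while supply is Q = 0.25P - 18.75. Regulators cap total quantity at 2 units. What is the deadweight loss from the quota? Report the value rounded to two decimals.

9.60

Rewriting supply in inverse form: P = 75 + 4Q.
Unrestricted equilibrium: Q* = (102 - 75)/(3.5 + 4) = 3.6.
At Q = 2 the demand price is 102 - 3.5(2) = 95 and the supply price is 75 + 4(2) = 83.
DWL = (1/2)(gap between curves at 2) x (Q* - 2) = (1/2)(12)(1.6) = 9.6.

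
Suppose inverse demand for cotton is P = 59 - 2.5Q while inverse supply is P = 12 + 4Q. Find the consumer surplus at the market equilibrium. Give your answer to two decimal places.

Set 59 - 2.5Q = 12 + 4Q, which gives 47 = 6.5Q, so Q* = 7.2308 and P* = 59 - 2.5(7.2308) = 40.9231.
Consumer surplus is the triangle under demand above P*: (1/2)(7.2308)(59 - 40.9231) = (1/2)(7.2308)(18.0769) = 65.355.

65.36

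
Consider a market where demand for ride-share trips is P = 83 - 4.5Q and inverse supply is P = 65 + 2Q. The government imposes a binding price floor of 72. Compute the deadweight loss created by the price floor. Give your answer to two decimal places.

0.34

Without the control, 83 - 4.5Q = 65 + 2Q so Q* = 2.7692 and P* = 70.5385.
At the floor price 72, quantity demanded is (83 - 72)/4.5 = 2.4444; demand is the short side, so Q = 2.4444 trades at P = 72.
The lost-trades triangle has base Q* - 2.4444 = 0.3248 and height equal to the gap between the curves at Q = 2.4444, which is 72 - 69.8889 = 2.1111. DWL = (1/2)(0.3248)(2.1111) = 0.3428.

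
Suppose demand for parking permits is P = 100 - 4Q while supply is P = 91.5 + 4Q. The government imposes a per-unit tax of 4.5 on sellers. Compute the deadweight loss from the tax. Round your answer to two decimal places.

1.27

Pre-tax equilibrium: 100 - 4Q = 91.5 + 4Q gives Q* = 1.0625, P* = 95.75.
A tax on sellers shifts supply up by 4.5: 100 - 4Q = 91.5 + 4Q + 4.5, so Q_t = 0.5. Buyers pay P_b = 98; sellers receive P_s = P_b - 4.5 = 93.5.
Deadweight loss is the triangle between the curves from Q_t to Q*: (1/2)(1.0625 - 0.5)(4.5) = 1.2656.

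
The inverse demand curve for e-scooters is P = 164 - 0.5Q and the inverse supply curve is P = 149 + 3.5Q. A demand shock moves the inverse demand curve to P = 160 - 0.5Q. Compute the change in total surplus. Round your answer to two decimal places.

-13.00

Initial equilibrium: Q_0 = 3.75, P_0 = 162.125; CS_0 = (1/2)(3.75)(1.875) = 3.5156, PS_0 = (1/2)(3.75)(13.125) = 24.6094.
New equilibrium: 160 - 0.5Q = 149 + 3.5Q gives Q_1 = 2.75, P_1 = 158.625; CS_1 = 1.8906, PS_1 = 13.2344.
Change in total surplus = (1.8906 + 13.2344) - (3.5156 + 24.6094) = -13.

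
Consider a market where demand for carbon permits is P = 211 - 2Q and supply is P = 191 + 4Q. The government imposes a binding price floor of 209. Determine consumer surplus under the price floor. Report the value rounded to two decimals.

Without the control, 211 - 2Q = 191 + 4Q so Q* = 3.3333 and P* = 204.3333.
At the floor price 209, quantity demanded is (211 - 209)/2 = 1; demand is the short side, so Q = 1 trades at P = 209.
CS is the triangle under demand above 209: (1/2)(1)(211 - 209) = 1.

1.00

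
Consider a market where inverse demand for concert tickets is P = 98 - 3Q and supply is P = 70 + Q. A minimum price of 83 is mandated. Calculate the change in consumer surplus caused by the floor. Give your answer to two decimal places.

Without the control, 98 - 3Q = 70 + Q so Q* = 7 and P* = 77.
At the floor price 83, quantity demanded is (98 - 83)/3 = 5; demand is the short side, so Q = 5 trades at P = 83.
CS goes from (1/2)(7)(21) = 73.5 to 37.5 (computed as (98 - 83)(5) - (1/2)(3)(5)^2), a change of -36.

-36.00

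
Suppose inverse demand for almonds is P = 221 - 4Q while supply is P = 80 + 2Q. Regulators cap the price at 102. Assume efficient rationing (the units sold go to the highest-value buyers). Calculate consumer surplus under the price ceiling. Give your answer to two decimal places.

Without the control, 221 - 4Q = 80 + 2Q so Q* = 23.5 and P* = 127.
At the ceiling price 102, quantity supplied is (102 - 80)/2 = 11; supply is the short side, so Q = 11 trades at P = 102.
The demand price at Q = 11 is 177. CS is the trapezoid between demand and 102 over [0, 11]: (1/2)[(221 - 102) + (177 - 102)](11) = 1067.

1067.00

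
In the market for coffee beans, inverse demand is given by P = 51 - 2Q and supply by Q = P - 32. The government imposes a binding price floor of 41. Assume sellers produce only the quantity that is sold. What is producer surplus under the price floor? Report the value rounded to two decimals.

Rewriting supply in inverse form: P = 32 + Q.
Free-market equilibrium: 51 - 2Q = 32 + Q gives Q* = 6.3333, P* = 38.3333.
At the floor price 41, quantity demanded is (51 - 41)/2 = 5; demand is the short side, so Q = 5 trades at P = 41.
The supply price at Q = 5 is 37. PS is the trapezoid between 41 and supply over [0, 5]: (1/2)[(41 - 32) + (41 - 37)](5) = 32.5.

32.50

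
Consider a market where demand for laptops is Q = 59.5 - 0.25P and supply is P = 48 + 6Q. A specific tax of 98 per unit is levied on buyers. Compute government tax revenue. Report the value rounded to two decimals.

Rewriting demand in inverse form: P = 238 - 4Q.
Pre-tax equilibrium: 238 - 4Q = 48 + 6Q gives Q* = 19, P* = 162.
A tax on buyers shifts demand down by 98: (238 - 98) - 4Q = 48 + 6Q, so Q_t = 9.2. Buyers pay P_b = 201.2; sellers receive P_s = P_b - 98 = 103.2.
Tax revenue = t x Q_t = 98 x 9.2 = 901.6.

901.60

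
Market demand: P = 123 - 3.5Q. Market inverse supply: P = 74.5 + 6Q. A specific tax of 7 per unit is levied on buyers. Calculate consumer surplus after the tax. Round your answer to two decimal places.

33.40

Without the tax, 123 - 3.5Q = 74.5 + 6Q so Q* = 5.1053 and P* = 105.1316.
A tax on buyers shifts demand down by 7: (123 - 7) - 3.5Q = 74.5 + 6Q, so Q_t = 4.3684. Buyers pay P_b = 107.7105; sellers receive P_s = P_b - 7 = 100.7105.
CS = (1/2)(Q_t)(123 - P_b) = (1/2)(4.3684)(15.2895) = 33.3954.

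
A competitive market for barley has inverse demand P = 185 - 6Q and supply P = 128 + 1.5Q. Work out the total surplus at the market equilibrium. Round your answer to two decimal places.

216.60

Equilibrium: 185 - 6Q = 128 + 1.5Q, so Q* = 7.6 and P* = 139.4.
Total surplus is the full triangle between the curves from 0 to Q*: (1/2)(7.6)(185 - 128) = 216.6.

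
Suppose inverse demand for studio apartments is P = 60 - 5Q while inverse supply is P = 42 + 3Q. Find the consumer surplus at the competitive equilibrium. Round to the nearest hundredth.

12.66

Set 60 - 5Q = 42 + 3Q, which gives 18 = 8Q, so Q* = 2.25 and P* = 60 - 5(2.25) = 48.75.
Consumer surplus is the triangle under demand above P*: (1/2)(2.25)(60 - 48.75) = (1/2)(2.25)(11.25) = 12.6562.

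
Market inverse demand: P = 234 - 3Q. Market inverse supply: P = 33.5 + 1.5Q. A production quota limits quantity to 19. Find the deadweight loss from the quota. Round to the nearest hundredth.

Without the quota, 234 - 3Q = 33.5 + 1.5Q gives Q* = 44.5556.
At Q = 19 the demand price is 234 - 3(19) = 177 and the supply price is 33.5 + 1.5(19) = 62.
Deadweight loss is the triangle between the curves from 19 to 44.5556: (1/2)(177 - 62)(44.5556 - 19) = 1469.4444.

1469.44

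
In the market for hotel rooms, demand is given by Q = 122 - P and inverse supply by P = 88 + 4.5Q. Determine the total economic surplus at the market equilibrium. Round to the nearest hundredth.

Rewriting demand in inverse form: P = 122 - Q.
Setting demand equal to supply, 34 = 5.5Q, so Q* = 6.1818 and P* = 115.8182.
CS = (1/2)(6.1818)(6.1818) = 19.1074 and PS = (1/2)(6.1818)(27.8182) = 85.9835, so total surplus = 105.0909.

105.09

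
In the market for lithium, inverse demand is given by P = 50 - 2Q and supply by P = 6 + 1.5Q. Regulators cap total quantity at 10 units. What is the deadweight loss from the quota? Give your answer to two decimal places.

11.57

Without the quota, 50 - 2Q = 6 + 1.5Q gives Q* = 12.5714.
At Q = 10 the demand price is 50 - 2(10) = 30 and the supply price is 6 + 1.5(10) = 21.
DWL = (1/2)(gap between curves at 10) x (Q* - 10) = (1/2)(9)(2.5714) = 11.5714.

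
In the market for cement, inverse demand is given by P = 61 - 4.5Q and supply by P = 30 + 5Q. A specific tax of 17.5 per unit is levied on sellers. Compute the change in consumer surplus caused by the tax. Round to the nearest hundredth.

Without the tax, 61 - 4.5Q = 30 + 5Q so Q* = 3.2632 and P* = 46.3158.
With the tax, sellers need 17.5 more per unit: 61 - 4.5Q = 30 + 5Q + 17.5, so Q_t = 1.4211. Buyers pay P_b = 54.6053; sellers receive P_s = P_b - 17.5 = 37.1053.
CS falls from (1/2)(3.2632)(14.6842) = 23.9584 to (1/2)(1.4211)(6.3947) = 4.5436, a change of -19.4148.

-19.41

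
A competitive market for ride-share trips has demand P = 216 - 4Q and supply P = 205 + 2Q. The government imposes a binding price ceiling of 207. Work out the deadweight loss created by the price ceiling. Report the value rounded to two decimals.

2.08

Without the control, 216 - 4Q = 205 + 2Q so Q* = 1.8333 and P* = 208.6667.
At the ceiling price 207, quantity supplied is (207 - 205)/2 = 1; supply is the short side, so Q = 1 trades at P = 207.
The lost-trades triangle has base Q* - 1 = 0.8333 and height equal to the gap between the curves at Q = 1, which is 212 - 207 = 5. DWL = (1/2)(0.8333)(5) = 2.0833.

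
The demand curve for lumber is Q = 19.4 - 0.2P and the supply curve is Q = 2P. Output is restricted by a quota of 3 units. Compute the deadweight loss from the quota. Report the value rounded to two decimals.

Rewriting demand in inverse form: P = 97 - 5Q.
Rewriting supply in inverse form: P = 0.5Q.
Unrestricted equilibrium: Q* = (97 - 0)/(5 + 0.5) = 17.6364.
At Q = 3 the demand price is 97 - 5(3) = 82 and the supply price is 0 + 0.5(3) = 1.5.
DWL = (1/2)(gap between curves at 3) x (Q* - 3) = (1/2)(80.5)(14.6364) = 589.1136.

589.11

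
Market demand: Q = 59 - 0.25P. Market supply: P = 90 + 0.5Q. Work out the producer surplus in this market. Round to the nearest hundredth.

263.16

Rewriting demand in inverse form: P = 236 - 4Q.
Equilibrium: 236 - 4Q = 90 + 0.5Q, so Q* = 32.4444 and P* = 106.2222.
The supply curve's price intercept is 90, so PS = (1/2)(Q*)(P* - 90) = (1/2)(32.4444)(16.2222) = 263.1605.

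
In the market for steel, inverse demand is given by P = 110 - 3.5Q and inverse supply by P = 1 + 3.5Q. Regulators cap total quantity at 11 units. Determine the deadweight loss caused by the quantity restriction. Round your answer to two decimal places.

73.14

Without the quota, 110 - 3.5Q = 1 + 3.5Q gives Q* = 15.5714.
At Q = 11 the demand price is 110 - 3.5(11) = 71.5 and the supply price is 1 + 3.5(11) = 39.5.
DWL = (1/2)(gap between curves at 11) x (Q* - 11) = (1/2)(32)(4.5714) = 73.1429.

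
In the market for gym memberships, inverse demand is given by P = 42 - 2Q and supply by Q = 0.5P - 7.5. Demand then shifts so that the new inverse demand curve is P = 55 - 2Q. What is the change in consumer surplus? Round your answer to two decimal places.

54.44

Rewriting supply in inverse form: P = 15 + 2Q.
Initial equilibrium: Q_0 = 6.75, P_0 = 28.5; CS_0 = (1/2)(6.75)(13.5) = 45.5625, PS_0 = (1/2)(6.75)(13.5) = 45.5625.
New equilibrium: 55 - 2Q = 15 + 2Q gives Q_1 = 10, P_1 = 35; CS_1 = 100, PS_1 = 100.
Change in consumer surplus = 100 - 45.5625 = 54.4375.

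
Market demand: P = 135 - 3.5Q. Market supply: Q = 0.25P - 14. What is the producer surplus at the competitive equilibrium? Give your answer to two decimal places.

Rewriting supply in inverse form: P = 56 + 4Q.
Setting demand equal to supply, 79 = 7.5Q, so Q* = 10.5333 and P* = 98.1333.
PS is the area between P* and the supply curve from 0 to Q*: (1/2)(10.5333)(42.1333) = 221.9022.

221.90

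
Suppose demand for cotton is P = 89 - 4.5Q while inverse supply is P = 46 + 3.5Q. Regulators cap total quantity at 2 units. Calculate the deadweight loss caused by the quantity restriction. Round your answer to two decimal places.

Without the quota, 89 - 4.5Q = 46 + 3.5Q gives Q* = 5.375.
At Q = 2 the demand price is 89 - 4.5(2) = 80 and the supply price is 46 + 3.5(2) = 53.
DWL = (1/2)(gap between curves at 2) x (Q* - 2) = (1/2)(27)(3.375) = 45.5625.

45.56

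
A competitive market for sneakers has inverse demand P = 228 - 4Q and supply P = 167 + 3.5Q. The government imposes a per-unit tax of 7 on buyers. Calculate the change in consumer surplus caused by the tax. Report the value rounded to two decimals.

Pre-tax equilibrium: 228 - 4Q = 167 + 3.5Q gives Q* = 8.1333, P* = 195.4667.
With the tax, buyers' net willingness to pay falls by 7: (228 - 7) - 4Q = 167 + 3.5Q, so Q_t = 7.2. Buyers pay P_b = 199.2; sellers receive P_s = P_b - 7 = 192.2.
Consumers lose the trapezoid between P* and P_b out to Q_t plus the triangle from Q_t to Q*: change in CS = 103.68 - 132.3022 = -28.6222.

-28.62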